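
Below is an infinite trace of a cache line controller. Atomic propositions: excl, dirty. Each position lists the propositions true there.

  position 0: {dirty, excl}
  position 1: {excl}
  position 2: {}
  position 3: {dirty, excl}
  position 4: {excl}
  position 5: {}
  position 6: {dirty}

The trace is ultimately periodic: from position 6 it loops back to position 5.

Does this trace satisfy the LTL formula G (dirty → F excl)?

dirty → F excl must hold at every position from 0 onward. It fails at position 6, so G (dirty → F excl) is false.
Positions where dirty holds: 0, 3, 6.
Check F excl at each: 0→ok, 3→ok, 6→fails.

Violated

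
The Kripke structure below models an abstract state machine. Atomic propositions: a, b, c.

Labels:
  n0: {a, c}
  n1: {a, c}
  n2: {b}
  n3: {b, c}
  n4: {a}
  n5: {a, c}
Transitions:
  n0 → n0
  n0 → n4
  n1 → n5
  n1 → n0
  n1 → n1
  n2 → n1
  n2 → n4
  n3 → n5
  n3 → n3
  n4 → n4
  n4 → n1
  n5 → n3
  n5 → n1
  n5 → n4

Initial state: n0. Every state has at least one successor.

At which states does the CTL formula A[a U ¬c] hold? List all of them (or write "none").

{n2, n4}

States satisfying a: {n0, n1, n4, n5}.
States satisfying ¬c: {n2, n4}.
States satisfying A[a U ¬c]: {n2, n4}.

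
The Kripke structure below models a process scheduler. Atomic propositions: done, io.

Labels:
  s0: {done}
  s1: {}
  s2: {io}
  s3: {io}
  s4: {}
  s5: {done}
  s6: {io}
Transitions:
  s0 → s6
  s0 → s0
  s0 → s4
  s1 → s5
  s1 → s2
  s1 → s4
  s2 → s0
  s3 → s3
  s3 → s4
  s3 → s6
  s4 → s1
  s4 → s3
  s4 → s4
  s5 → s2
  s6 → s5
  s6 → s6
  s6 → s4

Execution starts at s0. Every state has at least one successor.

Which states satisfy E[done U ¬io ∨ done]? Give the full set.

States satisfying done: {s0, s5}.
States satisfying ¬io ∨ done: {s0, s1, s4, s5}.
States satisfying E[done U ¬io ∨ done]: {s0, s1, s4, s5}.

{s0, s1, s4, s5}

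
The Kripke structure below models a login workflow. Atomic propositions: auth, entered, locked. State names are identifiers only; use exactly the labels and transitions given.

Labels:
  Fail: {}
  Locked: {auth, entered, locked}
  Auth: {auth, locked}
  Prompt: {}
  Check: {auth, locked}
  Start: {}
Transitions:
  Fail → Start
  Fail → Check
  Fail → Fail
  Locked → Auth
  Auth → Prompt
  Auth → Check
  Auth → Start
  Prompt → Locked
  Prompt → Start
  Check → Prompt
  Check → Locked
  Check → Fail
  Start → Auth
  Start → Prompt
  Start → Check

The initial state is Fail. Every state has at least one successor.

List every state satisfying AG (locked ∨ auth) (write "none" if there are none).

States satisfying locked ∨ auth: {Locked, Auth, Check}.
States satisfying AG (locked ∨ auth): ∅.

none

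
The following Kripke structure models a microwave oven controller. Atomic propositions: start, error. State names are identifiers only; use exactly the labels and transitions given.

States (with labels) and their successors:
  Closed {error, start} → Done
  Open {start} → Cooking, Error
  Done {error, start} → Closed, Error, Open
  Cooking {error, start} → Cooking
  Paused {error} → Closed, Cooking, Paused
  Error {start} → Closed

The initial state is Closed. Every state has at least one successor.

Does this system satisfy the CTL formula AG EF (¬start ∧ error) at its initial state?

Does not hold

States satisfying EF (¬start ∧ error): {Paused}.
States satisfying AG EF (¬start ∧ error): ∅.
Closed is reachable from Closed and violates EF (¬start ∧ error), so AG fails at Closed.
Closed ∉ Sat(AG EF (¬start ∧ error)).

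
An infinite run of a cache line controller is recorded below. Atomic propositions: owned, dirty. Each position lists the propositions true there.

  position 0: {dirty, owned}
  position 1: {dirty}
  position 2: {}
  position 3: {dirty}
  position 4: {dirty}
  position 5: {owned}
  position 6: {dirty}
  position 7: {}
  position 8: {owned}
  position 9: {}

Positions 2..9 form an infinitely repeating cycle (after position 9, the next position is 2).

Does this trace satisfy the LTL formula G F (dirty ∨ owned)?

F (dirty ∨ owned) holds at every position 0..9, and those are all positions ever visited, so G F (dirty ∨ owned) holds.

Satisfied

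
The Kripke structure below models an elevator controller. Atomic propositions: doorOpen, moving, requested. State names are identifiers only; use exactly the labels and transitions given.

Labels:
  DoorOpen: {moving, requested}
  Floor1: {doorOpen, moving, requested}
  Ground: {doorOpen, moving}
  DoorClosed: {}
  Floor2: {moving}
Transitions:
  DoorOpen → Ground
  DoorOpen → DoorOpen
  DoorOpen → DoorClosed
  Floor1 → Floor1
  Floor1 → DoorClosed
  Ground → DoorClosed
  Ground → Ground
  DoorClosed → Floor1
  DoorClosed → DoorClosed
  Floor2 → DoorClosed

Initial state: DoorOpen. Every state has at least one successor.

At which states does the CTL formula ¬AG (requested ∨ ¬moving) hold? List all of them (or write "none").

States satisfying requested ∨ ¬moving: {DoorOpen, Floor1, DoorClosed}.
States satisfying AG (requested ∨ ¬moving): {Floor1, DoorClosed}.
States satisfying ¬AG (requested ∨ ¬moving): {DoorOpen, Ground, Floor2}.

{DoorOpen, Ground, Floor2}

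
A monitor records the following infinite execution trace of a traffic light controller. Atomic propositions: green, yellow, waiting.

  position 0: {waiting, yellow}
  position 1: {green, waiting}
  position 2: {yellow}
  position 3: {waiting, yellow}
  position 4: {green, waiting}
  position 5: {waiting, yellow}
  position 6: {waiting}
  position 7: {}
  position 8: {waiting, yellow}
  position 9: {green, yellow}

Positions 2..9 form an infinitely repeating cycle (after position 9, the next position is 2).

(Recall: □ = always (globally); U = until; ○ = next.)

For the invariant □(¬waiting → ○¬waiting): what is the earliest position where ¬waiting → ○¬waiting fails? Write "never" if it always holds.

Check ¬waiting → ○¬waiting at each position in order: 0 ✓, 1 ✓.
At position 2 the labels are {yellow} and the next position 3 has {waiting, yellow}, so ¬waiting → ○¬waiting is false there. This is the first violation.

2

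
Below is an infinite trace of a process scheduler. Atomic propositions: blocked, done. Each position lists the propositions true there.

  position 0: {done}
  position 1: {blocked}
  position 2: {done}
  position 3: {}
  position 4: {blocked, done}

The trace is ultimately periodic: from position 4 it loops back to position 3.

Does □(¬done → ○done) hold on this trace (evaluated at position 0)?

Holds

¬done → ○done holds at every position 0..4, and those are all positions ever visited, so □(¬done → ○done) holds.
Positions where ¬done holds: 1, 3.
Check ○done at each: 1→ok, 3→ok.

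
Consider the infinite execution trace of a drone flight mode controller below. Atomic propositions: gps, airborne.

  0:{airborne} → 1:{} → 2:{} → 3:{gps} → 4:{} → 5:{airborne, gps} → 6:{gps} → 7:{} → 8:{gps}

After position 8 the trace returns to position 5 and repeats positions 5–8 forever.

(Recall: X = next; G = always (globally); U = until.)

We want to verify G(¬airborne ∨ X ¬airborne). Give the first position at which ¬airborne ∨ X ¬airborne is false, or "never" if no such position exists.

¬airborne ∨ X ¬airborne holds at every position 0..8, and those are all the positions the trace ever visits, so the invariant G(¬airborne ∨ X ¬airborne) is never violated.

never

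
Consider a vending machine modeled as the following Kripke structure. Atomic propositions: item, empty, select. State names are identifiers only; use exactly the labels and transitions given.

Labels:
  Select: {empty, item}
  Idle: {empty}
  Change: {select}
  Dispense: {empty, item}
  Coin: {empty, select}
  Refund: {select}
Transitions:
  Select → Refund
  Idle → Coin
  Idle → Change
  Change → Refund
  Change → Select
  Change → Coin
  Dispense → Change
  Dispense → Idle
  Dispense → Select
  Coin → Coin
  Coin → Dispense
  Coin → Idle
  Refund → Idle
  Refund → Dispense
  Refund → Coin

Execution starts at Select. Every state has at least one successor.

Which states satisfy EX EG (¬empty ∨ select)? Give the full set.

States satisfying EG (¬empty ∨ select): {Change, Coin, Refund}.
States satisfying EX EG (¬empty ∨ select): {Select, Idle, Change, Dispense, Coin, Refund}.

{Select, Idle, Change, Dispense, Coin, Refund}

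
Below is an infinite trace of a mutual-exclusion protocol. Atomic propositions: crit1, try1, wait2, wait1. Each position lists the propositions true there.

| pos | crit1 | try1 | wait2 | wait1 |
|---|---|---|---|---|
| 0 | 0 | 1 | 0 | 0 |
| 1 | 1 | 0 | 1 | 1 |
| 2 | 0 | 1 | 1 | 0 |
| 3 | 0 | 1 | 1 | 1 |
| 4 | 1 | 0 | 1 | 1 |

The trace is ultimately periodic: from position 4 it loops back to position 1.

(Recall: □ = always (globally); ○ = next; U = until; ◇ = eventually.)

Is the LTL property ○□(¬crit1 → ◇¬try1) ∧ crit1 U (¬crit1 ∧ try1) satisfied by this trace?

The position after 0 is 1; □(¬crit1 → ◇¬try1) is true there.
Walking from position 0: ¬crit1 ∧ try1 first holds at position 0, and crit1 holds at every earlier position along the way, so crit1 U (¬crit1 ∧ try1) holds.
At position 0: ○□(¬crit1 → ◇¬try1) is true; crit1 U (¬crit1 ∧ try1) is true; so ○□(¬crit1 → ◇¬try1) ∧ crit1 U (¬crit1 ∧ try1) is true.

Satisfied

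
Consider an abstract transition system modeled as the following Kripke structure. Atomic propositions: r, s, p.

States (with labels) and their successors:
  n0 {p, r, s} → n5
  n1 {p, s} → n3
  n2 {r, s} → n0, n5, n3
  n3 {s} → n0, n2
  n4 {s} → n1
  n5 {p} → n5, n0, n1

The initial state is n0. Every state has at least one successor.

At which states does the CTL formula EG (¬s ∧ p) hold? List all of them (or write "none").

{n5}

States satisfying ¬s ∧ p: {n5}.
States satisfying EG (¬s ∧ p): {n5}.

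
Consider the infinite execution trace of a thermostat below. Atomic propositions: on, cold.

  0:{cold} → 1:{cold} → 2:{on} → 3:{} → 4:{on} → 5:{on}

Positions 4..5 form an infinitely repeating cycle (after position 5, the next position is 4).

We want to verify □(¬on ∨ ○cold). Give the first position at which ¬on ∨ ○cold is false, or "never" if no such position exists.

2

Check ¬on ∨ ○cold at each position in order: 0 ✓, 1 ✓.
At position 2 the labels are {on} and the next position 3 has {}, so ¬on ∨ ○cold is false there. This is the first violation.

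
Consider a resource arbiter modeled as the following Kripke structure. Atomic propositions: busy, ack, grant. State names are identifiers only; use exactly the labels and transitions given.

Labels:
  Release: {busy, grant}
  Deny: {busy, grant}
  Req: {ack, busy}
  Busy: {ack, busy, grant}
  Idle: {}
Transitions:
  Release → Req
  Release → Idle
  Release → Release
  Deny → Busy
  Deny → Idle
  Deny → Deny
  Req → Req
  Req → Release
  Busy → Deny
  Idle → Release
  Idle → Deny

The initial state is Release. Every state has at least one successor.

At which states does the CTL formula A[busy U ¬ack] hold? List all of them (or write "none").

States satisfying busy: {Release, Deny, Req, Busy}.
States satisfying ¬ack: {Release, Deny, Idle}.
States satisfying A[busy U ¬ack]: {Release, Deny, Busy, Idle}.

{Release, Deny, Busy, Idle}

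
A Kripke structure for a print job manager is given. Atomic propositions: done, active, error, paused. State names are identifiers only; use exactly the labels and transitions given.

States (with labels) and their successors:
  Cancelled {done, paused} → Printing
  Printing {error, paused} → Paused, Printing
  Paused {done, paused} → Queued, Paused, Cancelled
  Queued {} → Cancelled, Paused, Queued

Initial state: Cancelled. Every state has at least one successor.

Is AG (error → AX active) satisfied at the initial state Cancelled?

States satisfying error → AX active: {Cancelled, Paused, Queued}.
States satisfying AG (error → AX active): ∅.
Printing is reachable from Cancelled and violates error → AX active, so AG fails at Cancelled.
Cancelled ∉ Sat(AG (error → AX active)).

Violated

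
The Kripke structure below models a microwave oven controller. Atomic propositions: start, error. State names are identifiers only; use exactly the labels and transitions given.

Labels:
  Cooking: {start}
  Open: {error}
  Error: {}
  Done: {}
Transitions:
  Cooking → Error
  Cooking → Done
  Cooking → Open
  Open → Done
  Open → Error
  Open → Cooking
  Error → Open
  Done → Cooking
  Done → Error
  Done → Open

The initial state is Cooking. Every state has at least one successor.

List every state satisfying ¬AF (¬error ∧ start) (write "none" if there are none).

States satisfying ¬error ∧ start: {Cooking}.
States satisfying AF (¬error ∧ start): {Cooking}.
States satisfying ¬AF (¬error ∧ start): {Open, Error, Done}.

{Open, Error, Done}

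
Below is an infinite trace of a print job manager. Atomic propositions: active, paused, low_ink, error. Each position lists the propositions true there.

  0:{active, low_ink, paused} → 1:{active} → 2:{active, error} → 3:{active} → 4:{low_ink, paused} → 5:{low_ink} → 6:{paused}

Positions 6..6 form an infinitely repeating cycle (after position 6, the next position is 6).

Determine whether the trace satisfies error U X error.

Walking from position 0: at position 0, X error has not yet held and error fails, so error U X error is false.

Does not hold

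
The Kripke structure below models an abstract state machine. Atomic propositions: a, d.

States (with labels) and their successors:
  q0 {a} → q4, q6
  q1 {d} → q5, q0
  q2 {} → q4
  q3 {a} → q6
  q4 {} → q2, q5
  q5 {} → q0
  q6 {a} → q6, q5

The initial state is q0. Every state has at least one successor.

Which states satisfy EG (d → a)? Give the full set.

States satisfying d → a: {q0, q2, q3, q4, q5, q6}.
States satisfying EG (d → a): {q0, q2, q3, q4, q5, q6}.

{q0, q2, q3, q4, q5, q6}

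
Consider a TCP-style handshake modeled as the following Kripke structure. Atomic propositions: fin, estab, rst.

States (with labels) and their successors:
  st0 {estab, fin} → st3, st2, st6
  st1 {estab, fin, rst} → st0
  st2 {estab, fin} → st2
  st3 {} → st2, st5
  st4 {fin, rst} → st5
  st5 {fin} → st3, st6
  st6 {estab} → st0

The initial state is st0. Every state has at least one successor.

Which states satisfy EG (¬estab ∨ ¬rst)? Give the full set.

{st0, st2, st3, st4, st5, st6}

States satisfying ¬estab ∨ ¬rst: {st0, st2, st3, st4, st5, st6}.
States satisfying EG (¬estab ∨ ¬rst): {st0, st2, st3, st4, st5, st6}.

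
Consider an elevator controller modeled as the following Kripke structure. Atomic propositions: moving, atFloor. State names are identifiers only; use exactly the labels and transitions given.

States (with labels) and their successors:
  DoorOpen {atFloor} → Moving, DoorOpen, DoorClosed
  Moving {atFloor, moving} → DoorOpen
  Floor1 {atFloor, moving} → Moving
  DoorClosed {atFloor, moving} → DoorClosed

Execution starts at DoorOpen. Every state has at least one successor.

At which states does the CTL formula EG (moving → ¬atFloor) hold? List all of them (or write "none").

{DoorOpen}

States satisfying moving → ¬atFloor: {DoorOpen}.
States satisfying EG (moving → ¬atFloor): {DoorOpen}.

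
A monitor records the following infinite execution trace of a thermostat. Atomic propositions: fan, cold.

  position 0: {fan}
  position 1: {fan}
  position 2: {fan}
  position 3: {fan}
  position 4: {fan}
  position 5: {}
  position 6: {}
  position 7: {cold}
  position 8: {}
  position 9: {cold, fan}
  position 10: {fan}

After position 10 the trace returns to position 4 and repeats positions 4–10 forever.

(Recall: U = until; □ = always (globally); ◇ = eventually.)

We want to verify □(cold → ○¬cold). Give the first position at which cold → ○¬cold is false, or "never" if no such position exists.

never

cold → ○¬cold holds at every position 0..10, and those are all the positions the trace ever visits, so the invariant □(cold → ○¬cold) is never violated.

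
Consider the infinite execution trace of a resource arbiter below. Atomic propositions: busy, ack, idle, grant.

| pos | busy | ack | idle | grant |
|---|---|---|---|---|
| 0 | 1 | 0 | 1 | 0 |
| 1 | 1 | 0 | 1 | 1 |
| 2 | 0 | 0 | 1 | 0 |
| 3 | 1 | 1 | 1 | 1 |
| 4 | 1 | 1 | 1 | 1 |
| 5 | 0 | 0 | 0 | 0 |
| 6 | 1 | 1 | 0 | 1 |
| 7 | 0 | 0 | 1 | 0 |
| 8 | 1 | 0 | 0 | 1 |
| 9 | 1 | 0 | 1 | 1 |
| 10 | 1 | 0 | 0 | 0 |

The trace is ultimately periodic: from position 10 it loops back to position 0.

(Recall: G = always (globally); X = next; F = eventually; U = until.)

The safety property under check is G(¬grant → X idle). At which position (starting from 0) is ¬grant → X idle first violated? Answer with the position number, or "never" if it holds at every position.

Check ¬grant → X idle at each position in order: 0 ✓, 1 ✓, 2 ✓, 3 ✓, 4 ✓.
At position 5 the labels are {} and the next position 6 has {ack, busy, grant}, so ¬grant → X idle is false there. This is the first violation.

5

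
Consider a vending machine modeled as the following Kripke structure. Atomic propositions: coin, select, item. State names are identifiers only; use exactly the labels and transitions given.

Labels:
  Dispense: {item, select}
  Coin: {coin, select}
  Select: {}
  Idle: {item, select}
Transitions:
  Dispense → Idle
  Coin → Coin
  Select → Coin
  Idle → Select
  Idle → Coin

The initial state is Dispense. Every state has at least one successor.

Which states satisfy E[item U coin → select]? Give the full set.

{Dispense, Coin, Select, Idle}

States satisfying item: {Dispense, Idle}.
States satisfying coin → select: {Dispense, Coin, Select, Idle}.
States satisfying E[item U coin → select]: {Dispense, Coin, Select, Idle}.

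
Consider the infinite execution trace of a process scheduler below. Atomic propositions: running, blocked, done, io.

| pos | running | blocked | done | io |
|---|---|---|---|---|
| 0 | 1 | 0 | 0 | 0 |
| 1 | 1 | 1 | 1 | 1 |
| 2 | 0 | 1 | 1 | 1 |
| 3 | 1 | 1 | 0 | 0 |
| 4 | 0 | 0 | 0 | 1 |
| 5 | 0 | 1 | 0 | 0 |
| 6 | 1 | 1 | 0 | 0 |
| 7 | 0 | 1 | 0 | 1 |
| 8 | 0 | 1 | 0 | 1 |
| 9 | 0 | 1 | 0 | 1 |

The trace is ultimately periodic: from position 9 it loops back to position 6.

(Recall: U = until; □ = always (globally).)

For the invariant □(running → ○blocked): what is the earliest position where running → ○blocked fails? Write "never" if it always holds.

Check running → ○blocked at each position in order: 0 ✓, 1 ✓, 2 ✓.
At position 3 the labels are {blocked, running} and the next position 4 has {io}, so running → ○blocked is false there. This is the first violation.

3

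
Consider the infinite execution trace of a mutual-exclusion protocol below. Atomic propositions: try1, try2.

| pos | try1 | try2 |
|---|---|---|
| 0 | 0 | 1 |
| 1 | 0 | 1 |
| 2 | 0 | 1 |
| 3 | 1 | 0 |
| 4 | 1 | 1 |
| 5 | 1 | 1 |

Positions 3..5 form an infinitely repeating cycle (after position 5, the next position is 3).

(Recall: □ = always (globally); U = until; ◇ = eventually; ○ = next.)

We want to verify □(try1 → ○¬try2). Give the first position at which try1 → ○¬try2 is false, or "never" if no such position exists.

Check try1 → ○¬try2 at each position in order: 0 ✓, 1 ✓, 2 ✓.
At position 3 the labels are {try1} and the next position 4 has {try1, try2}, so try1 → ○¬try2 is false there. This is the first violation.

3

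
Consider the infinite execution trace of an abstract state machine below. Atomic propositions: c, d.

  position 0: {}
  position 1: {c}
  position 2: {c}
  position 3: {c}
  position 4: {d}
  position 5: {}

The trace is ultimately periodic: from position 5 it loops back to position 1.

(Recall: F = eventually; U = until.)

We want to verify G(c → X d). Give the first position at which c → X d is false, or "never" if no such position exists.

1

Check c → X d at each position in order: 0 ✓.
At position 1 the labels are {c} and the next position 2 has {c}, so c → X d is false there. This is the first violation.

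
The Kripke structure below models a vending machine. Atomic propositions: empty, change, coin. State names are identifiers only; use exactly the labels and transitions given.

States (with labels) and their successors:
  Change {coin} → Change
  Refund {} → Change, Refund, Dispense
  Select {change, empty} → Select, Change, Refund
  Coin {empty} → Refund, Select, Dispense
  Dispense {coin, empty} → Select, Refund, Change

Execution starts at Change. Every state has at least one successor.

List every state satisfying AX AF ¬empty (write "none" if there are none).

{Change}

States satisfying AF ¬empty: {Change, Refund}.
States satisfying AX AF ¬empty: {Change}.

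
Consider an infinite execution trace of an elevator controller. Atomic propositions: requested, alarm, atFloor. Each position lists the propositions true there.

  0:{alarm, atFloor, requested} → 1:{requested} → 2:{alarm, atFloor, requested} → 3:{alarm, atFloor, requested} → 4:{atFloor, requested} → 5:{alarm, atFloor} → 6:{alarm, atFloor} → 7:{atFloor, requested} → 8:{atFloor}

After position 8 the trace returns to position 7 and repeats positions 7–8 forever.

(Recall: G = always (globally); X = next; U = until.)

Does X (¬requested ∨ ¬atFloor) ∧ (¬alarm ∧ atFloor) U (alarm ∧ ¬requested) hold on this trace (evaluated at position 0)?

The position after 0 is 1; ¬requested ∨ ¬atFloor is true there.
Walking from position 0: at position 0, alarm ∧ ¬requested has not yet held and ¬alarm ∧ atFloor fails, so (¬alarm ∧ atFloor) U (alarm ∧ ¬requested) is false.
At position 0: X (¬requested ∨ ¬atFloor) is true; (¬alarm ∧ atFloor) U (alarm ∧ ¬requested) is false; so X (¬requested ∨ ¬atFloor) ∧ (¬alarm ∧ atFloor) U (alarm ∧ ¬requested) is false.

Violated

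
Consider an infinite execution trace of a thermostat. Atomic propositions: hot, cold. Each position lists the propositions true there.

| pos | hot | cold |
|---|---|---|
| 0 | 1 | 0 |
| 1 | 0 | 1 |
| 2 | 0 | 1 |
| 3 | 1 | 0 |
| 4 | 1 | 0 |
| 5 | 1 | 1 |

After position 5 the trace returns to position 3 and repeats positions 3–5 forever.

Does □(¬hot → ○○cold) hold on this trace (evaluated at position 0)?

Violated

¬hot → ○○cold must hold at every position from 0 onward. It fails at position 1, so □(¬hot → ○○cold) is false.
Positions where ¬hot holds: 1, 2.
Check ○○cold at each: 1→fails, 2→fails.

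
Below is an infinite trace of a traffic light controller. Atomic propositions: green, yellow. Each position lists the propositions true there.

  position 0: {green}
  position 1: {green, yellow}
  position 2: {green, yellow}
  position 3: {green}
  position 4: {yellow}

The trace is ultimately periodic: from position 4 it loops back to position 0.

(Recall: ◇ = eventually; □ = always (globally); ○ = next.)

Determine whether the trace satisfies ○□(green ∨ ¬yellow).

No

The position after 0 is 1; □(green ∨ ¬yellow) is false there.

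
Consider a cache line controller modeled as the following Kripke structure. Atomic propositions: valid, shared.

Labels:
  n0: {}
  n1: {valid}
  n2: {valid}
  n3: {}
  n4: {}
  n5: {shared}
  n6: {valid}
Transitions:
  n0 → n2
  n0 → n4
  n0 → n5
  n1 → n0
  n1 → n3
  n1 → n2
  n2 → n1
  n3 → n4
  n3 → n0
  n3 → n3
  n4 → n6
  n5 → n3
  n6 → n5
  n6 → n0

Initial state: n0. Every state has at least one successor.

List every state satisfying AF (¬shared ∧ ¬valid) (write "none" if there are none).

States satisfying ¬shared ∧ ¬valid: {n0, n3, n4}.
States satisfying AF (¬shared ∧ ¬valid): {n0, n3, n4, n5, n6}.

{n0, n3, n4, n5, n6}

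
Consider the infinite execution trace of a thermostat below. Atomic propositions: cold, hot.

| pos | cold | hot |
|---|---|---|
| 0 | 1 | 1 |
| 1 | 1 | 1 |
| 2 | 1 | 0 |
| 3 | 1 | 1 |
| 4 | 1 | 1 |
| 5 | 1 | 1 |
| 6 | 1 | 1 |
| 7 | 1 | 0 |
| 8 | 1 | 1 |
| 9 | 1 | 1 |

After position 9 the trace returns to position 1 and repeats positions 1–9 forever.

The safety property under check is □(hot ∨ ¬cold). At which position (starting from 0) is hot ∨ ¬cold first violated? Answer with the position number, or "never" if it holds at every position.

Check hot ∨ ¬cold at each position in order: 0 ✓, 1 ✓.
At position 2 the labels are {cold}, so hot ∨ ¬cold is false there. This is the first violation.

2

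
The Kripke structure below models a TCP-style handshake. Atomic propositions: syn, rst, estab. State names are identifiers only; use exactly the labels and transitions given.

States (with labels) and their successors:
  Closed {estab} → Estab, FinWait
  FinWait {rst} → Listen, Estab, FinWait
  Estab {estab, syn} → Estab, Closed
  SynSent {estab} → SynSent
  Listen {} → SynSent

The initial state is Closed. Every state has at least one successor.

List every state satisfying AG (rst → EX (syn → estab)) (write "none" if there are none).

States satisfying rst → EX (syn → estab): {Closed, FinWait, Estab, SynSent, Listen}.
States satisfying AG (rst → EX (syn → estab)): {Closed, FinWait, Estab, SynSent, Listen}.

{Closed, FinWait, Estab, SynSent, Listen}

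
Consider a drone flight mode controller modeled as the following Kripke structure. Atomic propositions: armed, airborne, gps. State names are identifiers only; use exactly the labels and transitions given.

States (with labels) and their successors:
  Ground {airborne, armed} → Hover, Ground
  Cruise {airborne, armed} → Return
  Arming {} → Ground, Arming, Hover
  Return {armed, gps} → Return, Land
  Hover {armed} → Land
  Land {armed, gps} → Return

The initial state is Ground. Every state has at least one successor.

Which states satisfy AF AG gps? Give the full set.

States satisfying AG gps: {Return, Land}.
States satisfying AF AG gps: {Cruise, Return, Hover, Land}.

{Cruise, Return, Hover, Land}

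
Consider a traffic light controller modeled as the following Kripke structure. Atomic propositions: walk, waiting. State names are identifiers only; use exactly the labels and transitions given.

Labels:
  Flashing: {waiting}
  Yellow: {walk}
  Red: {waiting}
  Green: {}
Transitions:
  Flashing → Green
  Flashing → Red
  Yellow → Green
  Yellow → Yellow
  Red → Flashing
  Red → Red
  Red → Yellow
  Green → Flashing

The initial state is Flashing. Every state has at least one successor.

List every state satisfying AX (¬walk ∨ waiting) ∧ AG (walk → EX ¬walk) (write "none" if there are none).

{Flashing, Green}

States satisfying ¬walk ∨ waiting: {Flashing, Red, Green}.
States satisfying AX (¬walk ∨ waiting): {Flashing, Green}.
States satisfying walk → EX ¬walk: {Flashing, Yellow, Red, Green}.
States satisfying AG (walk → EX ¬walk): {Flashing, Yellow, Red, Green}.
States satisfying AX (¬walk ∨ waiting) ∧ AG (walk → EX ¬walk): {Flashing, Green}.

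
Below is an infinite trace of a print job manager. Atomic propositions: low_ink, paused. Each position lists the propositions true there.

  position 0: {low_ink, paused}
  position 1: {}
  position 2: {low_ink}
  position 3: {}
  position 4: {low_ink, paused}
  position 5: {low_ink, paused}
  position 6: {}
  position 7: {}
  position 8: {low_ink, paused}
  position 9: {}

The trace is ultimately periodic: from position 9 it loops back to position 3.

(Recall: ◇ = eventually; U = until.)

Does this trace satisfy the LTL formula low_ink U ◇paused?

Satisfied

Walking from position 0: ◇paused first holds at position 0, and low_ink holds at every earlier position along the way, so low_ink U ◇paused holds.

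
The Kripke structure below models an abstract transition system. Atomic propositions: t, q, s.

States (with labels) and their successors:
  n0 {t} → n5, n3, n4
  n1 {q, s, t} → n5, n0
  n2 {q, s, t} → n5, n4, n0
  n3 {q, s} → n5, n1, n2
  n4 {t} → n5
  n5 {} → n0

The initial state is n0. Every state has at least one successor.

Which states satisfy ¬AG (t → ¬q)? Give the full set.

{n0, n1, n2, n3, n4, n5}

States satisfying t → ¬q: {n0, n3, n4, n5}.
States satisfying AG (t → ¬q): ∅.
States satisfying ¬AG (t → ¬q): {n0, n1, n2, n3, n4, n5}.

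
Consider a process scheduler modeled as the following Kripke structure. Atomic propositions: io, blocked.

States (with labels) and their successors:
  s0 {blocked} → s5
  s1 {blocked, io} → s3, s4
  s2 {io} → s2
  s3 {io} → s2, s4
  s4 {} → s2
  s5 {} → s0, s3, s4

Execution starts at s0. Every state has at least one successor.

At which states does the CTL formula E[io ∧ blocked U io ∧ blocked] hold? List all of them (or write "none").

{s1}

States satisfying io ∧ blocked: {s1}.
States satisfying E[io ∧ blocked U io ∧ blocked]: {s1}.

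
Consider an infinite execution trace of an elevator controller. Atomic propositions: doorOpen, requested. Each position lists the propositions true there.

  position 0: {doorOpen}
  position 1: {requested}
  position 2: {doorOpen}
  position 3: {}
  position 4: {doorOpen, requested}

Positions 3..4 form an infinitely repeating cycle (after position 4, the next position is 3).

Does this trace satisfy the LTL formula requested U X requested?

Walking from position 0: X requested first holds at position 0, and requested holds at every earlier position along the way, so requested U X requested holds.

Yes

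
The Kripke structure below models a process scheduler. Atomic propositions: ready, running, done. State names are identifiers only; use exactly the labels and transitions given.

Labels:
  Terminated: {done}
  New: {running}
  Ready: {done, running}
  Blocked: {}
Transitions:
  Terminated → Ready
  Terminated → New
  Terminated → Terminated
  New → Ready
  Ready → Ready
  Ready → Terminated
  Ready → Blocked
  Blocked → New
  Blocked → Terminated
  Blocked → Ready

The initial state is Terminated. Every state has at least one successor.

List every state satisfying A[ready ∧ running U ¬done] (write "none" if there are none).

States satisfying ready ∧ running: ∅.
States satisfying ¬done: {New, Blocked}.
States satisfying A[ready ∧ running U ¬done]: {New, Blocked}.

{New, Blocked}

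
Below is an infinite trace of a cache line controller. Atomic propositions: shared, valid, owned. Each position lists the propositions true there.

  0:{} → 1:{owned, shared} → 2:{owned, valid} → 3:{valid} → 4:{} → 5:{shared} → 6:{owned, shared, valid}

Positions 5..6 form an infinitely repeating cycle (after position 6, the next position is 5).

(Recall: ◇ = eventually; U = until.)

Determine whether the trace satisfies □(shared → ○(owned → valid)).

shared → ○(owned → valid) holds at every position 0..6, and those are all positions ever visited, so □(shared → ○(owned → valid)) holds.
Positions where shared holds: 1, 5, 6.
Check ○(owned → valid) at each: 1→ok, 5→ok, 6→ok.

Holds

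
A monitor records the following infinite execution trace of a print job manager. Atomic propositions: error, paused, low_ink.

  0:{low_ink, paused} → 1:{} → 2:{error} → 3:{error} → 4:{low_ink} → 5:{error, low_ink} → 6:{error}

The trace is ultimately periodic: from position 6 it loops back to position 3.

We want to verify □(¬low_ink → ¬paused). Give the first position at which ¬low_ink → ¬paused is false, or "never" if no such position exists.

¬low_ink → ¬paused holds at every position 0..6, and those are all the positions the trace ever visits, so the invariant □(¬low_ink → ¬paused) is never violated.

never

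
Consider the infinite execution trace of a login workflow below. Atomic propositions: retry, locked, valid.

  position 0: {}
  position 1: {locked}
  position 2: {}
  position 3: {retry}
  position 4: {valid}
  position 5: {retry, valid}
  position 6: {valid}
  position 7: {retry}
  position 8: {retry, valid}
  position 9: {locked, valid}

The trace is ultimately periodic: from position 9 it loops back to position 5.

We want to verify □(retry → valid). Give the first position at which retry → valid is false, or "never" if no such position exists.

3

Check retry → valid at each position in order: 0 ✓, 1 ✓, 2 ✓.
At position 3 the labels are {retry}, so retry → valid is false there. This is the first violation.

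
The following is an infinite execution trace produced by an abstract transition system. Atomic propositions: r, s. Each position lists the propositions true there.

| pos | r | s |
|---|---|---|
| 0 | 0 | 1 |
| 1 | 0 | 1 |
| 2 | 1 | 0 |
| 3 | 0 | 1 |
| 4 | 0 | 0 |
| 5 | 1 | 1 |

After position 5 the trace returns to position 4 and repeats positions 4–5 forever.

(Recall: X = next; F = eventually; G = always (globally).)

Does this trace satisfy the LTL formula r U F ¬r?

Satisfied

Walking from position 0: F ¬r first holds at position 0, and r holds at every earlier position along the way, so r U F ¬r holds.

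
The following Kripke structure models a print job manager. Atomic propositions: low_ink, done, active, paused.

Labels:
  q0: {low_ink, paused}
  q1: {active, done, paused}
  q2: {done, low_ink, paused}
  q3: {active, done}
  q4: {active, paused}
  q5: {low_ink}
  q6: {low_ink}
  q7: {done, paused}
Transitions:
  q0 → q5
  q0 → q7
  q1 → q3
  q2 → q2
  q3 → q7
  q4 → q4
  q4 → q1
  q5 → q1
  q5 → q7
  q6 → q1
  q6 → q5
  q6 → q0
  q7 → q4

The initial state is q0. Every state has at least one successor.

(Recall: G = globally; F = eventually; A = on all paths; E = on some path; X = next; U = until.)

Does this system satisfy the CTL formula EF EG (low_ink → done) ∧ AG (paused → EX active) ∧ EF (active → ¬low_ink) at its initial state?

No

States satisfying EG (low_ink → done): {q1, q2, q3, q4, q7}.
States satisfying EF EG (low_ink → done): {q0, q1, q2, q3, q4, q5, q6, q7}.
States satisfying paused → EX active: {q1, q3, q4, q5, q6, q7}.
States satisfying AG (paused → EX active): {q1, q3, q4, q5, q7}.
States satisfying active → ¬low_ink: {q0, q1, q2, q3, q4, q5, q6, q7}.
States satisfying EF (active → ¬low_ink): {q0, q1, q2, q3, q4, q5, q6, q7}.
States satisfying AG (paused → EX active) ∧ EF (active → ¬low_ink): {q1, q3, q4, q5, q7}.
States satisfying EF EG (low_ink → done) ∧ AG (paused → EX active) ∧ EF (active → ¬low_ink): {q1, q3, q4, q5, q7}.
q0 ∉ Sat(EF EG (low_ink → done) ∧ AG (paused → EX active) ∧ EF (active → ¬low_ink)).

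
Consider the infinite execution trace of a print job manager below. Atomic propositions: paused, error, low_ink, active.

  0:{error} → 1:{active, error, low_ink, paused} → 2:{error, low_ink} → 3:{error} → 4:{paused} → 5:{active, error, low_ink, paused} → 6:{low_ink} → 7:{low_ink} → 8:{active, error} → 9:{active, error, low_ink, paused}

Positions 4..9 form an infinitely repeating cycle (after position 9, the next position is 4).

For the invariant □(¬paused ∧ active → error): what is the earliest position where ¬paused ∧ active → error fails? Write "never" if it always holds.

¬paused ∧ active → error holds at every position 0..9, and those are all the positions the trace ever visits, so the invariant □(¬paused ∧ active → error) is never violated.

never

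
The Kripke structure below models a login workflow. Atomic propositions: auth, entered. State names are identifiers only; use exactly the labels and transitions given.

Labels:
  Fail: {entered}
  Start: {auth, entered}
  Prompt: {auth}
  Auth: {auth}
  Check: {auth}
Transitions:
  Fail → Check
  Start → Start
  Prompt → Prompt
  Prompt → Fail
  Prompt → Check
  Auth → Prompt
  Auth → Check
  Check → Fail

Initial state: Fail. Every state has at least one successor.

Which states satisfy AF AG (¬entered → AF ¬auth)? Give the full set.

{Fail, Start, Check}

States satisfying AG (¬entered → AF ¬auth): {Fail, Start, Check}.
States satisfying AF AG (¬entered → AF ¬auth): {Fail, Start, Check}.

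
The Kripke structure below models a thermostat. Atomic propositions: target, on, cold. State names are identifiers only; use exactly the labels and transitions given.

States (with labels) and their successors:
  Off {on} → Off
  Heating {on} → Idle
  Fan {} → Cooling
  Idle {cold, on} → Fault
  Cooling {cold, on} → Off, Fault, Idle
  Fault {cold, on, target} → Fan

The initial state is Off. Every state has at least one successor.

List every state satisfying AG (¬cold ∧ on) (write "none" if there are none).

{Off}

States satisfying ¬cold ∧ on: {Off, Heating}.
States satisfying AG (¬cold ∧ on): {Off}.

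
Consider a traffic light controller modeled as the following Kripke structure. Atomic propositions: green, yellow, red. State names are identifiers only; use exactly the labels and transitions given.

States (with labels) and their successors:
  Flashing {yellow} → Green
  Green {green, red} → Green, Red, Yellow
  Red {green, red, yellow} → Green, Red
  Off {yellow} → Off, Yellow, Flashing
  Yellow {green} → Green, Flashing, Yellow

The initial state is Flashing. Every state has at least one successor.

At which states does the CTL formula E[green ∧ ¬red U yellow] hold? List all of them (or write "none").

States satisfying green ∧ ¬red: {Yellow}.
States satisfying yellow: {Flashing, Red, Off}.
States satisfying E[green ∧ ¬red U yellow]: {Flashing, Red, Off, Yellow}.

{Flashing, Red, Off, Yellow}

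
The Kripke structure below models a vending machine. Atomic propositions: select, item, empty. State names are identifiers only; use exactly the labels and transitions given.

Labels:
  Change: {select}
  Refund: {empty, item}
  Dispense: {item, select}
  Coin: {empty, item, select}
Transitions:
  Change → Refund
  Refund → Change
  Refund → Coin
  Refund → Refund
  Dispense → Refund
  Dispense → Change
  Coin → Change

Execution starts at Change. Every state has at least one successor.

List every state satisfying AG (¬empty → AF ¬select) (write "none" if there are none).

States satisfying ¬empty → AF ¬select: {Change, Refund, Dispense, Coin}.
States satisfying AG (¬empty → AF ¬select): {Change, Refund, Dispense, Coin}.

{Change, Refund, Dispense, Coin}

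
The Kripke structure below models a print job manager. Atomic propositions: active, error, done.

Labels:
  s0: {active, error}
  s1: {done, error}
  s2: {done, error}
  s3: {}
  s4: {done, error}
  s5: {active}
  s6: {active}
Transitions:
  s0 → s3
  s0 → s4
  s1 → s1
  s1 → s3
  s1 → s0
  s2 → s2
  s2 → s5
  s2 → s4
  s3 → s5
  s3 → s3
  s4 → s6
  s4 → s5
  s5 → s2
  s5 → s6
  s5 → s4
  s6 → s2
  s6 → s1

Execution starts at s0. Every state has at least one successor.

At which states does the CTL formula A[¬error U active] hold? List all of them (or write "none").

States satisfying ¬error: {s3, s5, s6}.
States satisfying active: {s0, s5, s6}.
States satisfying A[¬error U active]: {s0, s5, s6}.

{s0, s5, s6}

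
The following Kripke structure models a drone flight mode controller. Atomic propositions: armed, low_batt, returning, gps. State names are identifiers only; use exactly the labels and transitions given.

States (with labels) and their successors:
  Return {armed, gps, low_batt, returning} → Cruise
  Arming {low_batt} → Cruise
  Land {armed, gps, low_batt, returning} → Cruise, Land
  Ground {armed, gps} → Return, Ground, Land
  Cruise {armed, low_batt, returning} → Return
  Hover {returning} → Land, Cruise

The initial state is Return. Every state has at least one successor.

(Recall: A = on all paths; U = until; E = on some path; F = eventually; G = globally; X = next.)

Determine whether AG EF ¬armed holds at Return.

States satisfying EF ¬armed: {Arming, Hover}.
States satisfying AG EF ¬armed: ∅.
Cruise is reachable from Return and violates EF ¬armed, so AG fails at Return.
Return ∉ Sat(AG EF ¬armed).

Violated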